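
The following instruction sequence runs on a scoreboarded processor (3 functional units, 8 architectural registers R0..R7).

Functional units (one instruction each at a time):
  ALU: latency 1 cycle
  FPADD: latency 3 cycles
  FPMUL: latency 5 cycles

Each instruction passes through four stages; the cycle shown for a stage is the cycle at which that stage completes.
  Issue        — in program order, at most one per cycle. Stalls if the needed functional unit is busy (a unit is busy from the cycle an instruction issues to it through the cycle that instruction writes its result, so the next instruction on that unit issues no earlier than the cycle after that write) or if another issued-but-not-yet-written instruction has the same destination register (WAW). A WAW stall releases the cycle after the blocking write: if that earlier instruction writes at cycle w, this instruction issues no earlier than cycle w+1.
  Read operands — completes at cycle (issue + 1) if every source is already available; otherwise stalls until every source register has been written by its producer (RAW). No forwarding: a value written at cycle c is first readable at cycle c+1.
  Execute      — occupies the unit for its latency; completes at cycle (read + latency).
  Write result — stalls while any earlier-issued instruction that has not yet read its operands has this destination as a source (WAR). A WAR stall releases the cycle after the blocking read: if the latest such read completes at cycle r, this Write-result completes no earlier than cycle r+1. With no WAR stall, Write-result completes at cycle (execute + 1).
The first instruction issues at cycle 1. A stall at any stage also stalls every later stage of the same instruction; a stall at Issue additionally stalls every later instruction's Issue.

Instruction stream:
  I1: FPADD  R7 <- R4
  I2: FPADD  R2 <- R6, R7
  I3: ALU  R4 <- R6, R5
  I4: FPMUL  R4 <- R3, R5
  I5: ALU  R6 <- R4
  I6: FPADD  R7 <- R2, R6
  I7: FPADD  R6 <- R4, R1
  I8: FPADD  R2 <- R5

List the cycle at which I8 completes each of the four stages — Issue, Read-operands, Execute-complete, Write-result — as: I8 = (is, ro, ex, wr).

cycle 1: I1 dispatched to FPADD
cycle 2: I1 operands ready
cycle 5: I1 complete
cycle 6: R7←I1
cycle 7: I2 dispatched to FPADD
cycle 8: I2 operands ready, I3 dispatched to ALU
cycle 9: I3 operands ready
cycle 10: I3 complete
cycle 11: I2 complete, R4←I3
cycle 12: R2←I2, I4 dispatched to FPMUL
cycle 13: I4 operands ready, I5 dispatched to ALU
cycle 14: I6 dispatched to FPADD
cycle 18: I4 complete
cycle 19: R4←I4
cycle 20: I5 operands ready
cycle 21: I5 complete
cycle 22: R6←I5
cycle 23: I6 operands ready
cycle 26: I6 complete
cycle 27: R7←I6
cycle 28: I7 dispatched to FPADD
cycle 29: I7 operands ready
cycle 32: I7 complete
cycle 33: R6←I7
cycle 34: I8 dispatched to FPADD
cycle 35: I8 operands ready
cycle 38: I8 complete
cycle 39: R2←I8

I8 = (34, 35, 38, 39)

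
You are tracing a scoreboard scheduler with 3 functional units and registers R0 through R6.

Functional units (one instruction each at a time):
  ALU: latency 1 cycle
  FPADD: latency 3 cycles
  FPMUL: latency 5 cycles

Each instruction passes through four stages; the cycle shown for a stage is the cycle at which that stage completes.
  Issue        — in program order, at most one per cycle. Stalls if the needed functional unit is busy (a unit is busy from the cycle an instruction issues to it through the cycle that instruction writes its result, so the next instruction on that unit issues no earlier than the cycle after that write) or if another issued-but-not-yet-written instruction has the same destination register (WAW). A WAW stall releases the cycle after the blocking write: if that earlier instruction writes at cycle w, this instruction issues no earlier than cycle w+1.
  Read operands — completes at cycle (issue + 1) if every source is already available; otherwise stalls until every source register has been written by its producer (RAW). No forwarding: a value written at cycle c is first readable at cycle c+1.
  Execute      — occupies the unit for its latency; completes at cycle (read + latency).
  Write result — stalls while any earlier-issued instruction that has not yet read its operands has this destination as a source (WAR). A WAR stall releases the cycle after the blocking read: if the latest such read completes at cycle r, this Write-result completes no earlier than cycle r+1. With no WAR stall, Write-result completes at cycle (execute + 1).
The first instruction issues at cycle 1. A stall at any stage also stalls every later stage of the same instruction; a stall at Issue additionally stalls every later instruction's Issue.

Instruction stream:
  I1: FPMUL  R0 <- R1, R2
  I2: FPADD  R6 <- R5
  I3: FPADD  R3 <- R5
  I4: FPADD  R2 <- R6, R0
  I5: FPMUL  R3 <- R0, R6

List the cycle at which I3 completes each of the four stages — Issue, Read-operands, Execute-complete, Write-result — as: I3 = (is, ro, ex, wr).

I3 = (8, 9, 12, 13)

[I1] 1/2/7/8
[I2] 2/3/6/7
[I3] 8/9/12/13  (struct: FPADD busy until I2 writes@7)
[I4] 14/15/18/19  (struct: FPADD busy until I3 writes@13)
[I5] 15/16/21/22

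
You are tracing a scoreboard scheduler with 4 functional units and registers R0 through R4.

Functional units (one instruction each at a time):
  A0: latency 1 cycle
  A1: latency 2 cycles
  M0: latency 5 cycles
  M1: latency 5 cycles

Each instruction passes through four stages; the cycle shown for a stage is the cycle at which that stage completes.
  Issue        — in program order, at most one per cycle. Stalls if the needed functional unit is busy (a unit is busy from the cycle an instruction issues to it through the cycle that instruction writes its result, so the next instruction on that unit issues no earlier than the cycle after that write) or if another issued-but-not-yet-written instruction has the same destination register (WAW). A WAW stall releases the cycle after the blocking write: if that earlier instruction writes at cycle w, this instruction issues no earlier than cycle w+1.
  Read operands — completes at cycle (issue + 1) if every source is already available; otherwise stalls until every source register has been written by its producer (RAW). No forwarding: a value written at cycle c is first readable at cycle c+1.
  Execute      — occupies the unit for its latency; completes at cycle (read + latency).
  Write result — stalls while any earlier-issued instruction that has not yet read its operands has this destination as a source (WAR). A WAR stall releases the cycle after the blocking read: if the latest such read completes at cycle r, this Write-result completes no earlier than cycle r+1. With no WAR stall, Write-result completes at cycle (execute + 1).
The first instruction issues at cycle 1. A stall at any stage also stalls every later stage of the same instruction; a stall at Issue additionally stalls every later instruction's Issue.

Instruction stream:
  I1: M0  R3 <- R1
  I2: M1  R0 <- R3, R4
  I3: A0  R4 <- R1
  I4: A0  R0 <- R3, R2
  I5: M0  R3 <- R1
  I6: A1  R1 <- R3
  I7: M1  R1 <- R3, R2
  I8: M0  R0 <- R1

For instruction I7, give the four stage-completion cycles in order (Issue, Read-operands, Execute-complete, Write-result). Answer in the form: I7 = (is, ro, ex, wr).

I1  is:1  ro:2  ex:7  wr:8
I2  is:2  ro:9  ex:14  wr:15  — RAW R3: wait I1 write@8
I3  is:3  ro:4  ex:5  wr:10  — WAR R4: wait I2 read@9
I4  is:16  ro:17  ex:18  wr:19  — WAW R0: wait I2 write@15
I5  is:17  ro:18  ex:23  wr:24
I6  is:18  ro:25  ex:27  wr:28  — RAW R3: wait I5 write@24
I7  is:29  ro:30  ex:35  wr:36  — WAW R1: wait I6 write@28
I8  is:30  ro:37  ex:42  wr:43  — RAW R1: wait I7 write@36

I7 = (29, 30, 35, 36)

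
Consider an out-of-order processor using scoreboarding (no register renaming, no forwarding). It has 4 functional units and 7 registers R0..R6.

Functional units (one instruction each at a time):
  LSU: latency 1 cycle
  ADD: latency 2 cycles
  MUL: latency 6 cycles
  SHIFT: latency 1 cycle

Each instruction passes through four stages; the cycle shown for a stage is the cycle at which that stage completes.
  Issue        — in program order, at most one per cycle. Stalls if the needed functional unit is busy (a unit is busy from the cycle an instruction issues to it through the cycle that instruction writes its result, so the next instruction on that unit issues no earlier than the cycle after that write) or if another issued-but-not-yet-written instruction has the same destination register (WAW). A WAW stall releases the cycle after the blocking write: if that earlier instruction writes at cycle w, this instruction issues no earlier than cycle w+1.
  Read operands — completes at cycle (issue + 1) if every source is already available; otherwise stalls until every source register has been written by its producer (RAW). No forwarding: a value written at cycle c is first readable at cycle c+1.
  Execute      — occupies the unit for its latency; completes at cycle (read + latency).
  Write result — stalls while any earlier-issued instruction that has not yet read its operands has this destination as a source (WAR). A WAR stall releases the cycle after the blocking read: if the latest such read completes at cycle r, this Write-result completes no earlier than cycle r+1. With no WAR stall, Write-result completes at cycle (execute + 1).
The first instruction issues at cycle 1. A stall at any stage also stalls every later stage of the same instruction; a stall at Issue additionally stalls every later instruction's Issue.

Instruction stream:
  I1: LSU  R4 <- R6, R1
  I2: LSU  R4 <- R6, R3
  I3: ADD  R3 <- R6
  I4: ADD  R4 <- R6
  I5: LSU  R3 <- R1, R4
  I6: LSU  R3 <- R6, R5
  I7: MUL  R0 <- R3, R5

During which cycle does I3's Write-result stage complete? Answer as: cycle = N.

cycle = 10

c1: I1→LSU
c2: I1 RO
c3: I1 EX
c4: I1 WR R4
c5: I2→LSU
c6: I2 RO; I3→ADD
c7: I2 EX; I3 RO
c8: I2 WR R4
c9: I3 EX
c10: I3 WR R3
c11: I4→ADD
c12: I4 RO; I5→LSU
c14: I4 EX
c15: I4 WR R4
c16: I5 RO
c17: I5 EX
c18: I5 WR R3
c19: I6→LSU
c20: I6 RO; I7→MUL
c21: I6 EX
c22: I6 WR R3
c23: I7 RO
c29: I7 EX
c30: I7 WR R0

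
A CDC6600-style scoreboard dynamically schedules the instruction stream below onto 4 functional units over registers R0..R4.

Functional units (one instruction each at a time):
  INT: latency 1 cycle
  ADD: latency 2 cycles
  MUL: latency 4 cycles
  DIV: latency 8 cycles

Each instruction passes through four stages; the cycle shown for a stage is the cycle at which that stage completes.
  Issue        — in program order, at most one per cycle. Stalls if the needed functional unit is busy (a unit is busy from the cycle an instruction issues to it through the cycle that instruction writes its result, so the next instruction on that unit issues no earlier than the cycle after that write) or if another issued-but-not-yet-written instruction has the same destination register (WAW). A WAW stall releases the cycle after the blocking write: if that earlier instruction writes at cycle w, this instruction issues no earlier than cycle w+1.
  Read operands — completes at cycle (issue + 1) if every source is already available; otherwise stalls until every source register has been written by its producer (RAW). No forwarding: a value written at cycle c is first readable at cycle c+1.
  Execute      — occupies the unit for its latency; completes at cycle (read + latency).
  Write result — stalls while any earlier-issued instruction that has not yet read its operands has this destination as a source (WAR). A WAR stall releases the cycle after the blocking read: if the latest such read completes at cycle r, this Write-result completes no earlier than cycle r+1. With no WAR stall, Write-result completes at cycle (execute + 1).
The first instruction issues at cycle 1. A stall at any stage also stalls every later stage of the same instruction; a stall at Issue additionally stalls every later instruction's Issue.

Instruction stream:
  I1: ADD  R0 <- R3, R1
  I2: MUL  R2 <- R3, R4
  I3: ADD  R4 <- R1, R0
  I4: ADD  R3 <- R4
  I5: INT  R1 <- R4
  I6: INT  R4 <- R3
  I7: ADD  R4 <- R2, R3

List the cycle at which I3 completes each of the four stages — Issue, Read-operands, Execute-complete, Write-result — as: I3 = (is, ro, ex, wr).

I1: IS=1 RO=2 EX=4 WR=5
I2: IS=2 RO=3 EX=7 WR=8
I3: IS=6 RO=7 EX=9 WR=10  [struct: ADD busy until I1 writes@5]
I4: IS=11 RO=12 EX=14 WR=15  [struct: ADD busy until I3 writes@10]
I5: IS=12 RO=13 EX=14 WR=15
I6: IS=16 RO=17 EX=18 WR=19  [struct: INT busy until I5 writes@15]
I7: IS=20 RO=21 EX=23 WR=24  [WAW R4: wait I6 write@19]

I3 = (6, 7, 9, 10)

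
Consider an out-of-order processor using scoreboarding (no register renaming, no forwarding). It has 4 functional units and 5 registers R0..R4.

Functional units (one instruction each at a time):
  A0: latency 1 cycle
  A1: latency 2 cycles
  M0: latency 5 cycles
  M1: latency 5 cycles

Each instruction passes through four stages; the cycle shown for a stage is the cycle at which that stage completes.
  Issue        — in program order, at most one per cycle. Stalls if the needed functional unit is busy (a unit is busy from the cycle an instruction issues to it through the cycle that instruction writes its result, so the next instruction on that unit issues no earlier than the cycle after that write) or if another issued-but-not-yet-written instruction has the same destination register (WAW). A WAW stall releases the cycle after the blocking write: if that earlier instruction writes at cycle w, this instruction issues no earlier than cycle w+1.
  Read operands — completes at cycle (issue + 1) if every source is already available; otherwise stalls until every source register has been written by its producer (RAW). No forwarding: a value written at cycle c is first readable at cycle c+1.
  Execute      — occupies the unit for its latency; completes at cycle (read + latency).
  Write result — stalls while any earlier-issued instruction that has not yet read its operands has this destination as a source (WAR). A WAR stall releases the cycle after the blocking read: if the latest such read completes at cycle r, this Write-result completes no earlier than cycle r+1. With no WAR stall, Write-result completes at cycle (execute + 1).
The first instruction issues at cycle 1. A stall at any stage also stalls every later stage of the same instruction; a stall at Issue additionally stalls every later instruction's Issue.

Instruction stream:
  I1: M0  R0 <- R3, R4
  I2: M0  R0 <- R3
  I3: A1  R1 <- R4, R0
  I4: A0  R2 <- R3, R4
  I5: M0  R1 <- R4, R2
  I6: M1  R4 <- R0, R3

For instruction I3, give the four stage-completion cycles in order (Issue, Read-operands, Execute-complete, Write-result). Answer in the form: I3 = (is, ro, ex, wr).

I3 = (10, 17, 19, 20)

I1: IS=1 RO=2 EX=7 WR=8
I2: IS=9 RO=10 EX=15 WR=16  [struct: M0 busy until I1 writes@8]
I3: IS=10 RO=17 EX=19 WR=20  [RAW R0: wait I2 write@16]
I4: IS=11 RO=12 EX=13 WR=14
I5: IS=21 RO=22 EX=27 WR=28  [WAW R1: wait I3 write@20]
I6: IS=22 RO=23 EX=28 WR=29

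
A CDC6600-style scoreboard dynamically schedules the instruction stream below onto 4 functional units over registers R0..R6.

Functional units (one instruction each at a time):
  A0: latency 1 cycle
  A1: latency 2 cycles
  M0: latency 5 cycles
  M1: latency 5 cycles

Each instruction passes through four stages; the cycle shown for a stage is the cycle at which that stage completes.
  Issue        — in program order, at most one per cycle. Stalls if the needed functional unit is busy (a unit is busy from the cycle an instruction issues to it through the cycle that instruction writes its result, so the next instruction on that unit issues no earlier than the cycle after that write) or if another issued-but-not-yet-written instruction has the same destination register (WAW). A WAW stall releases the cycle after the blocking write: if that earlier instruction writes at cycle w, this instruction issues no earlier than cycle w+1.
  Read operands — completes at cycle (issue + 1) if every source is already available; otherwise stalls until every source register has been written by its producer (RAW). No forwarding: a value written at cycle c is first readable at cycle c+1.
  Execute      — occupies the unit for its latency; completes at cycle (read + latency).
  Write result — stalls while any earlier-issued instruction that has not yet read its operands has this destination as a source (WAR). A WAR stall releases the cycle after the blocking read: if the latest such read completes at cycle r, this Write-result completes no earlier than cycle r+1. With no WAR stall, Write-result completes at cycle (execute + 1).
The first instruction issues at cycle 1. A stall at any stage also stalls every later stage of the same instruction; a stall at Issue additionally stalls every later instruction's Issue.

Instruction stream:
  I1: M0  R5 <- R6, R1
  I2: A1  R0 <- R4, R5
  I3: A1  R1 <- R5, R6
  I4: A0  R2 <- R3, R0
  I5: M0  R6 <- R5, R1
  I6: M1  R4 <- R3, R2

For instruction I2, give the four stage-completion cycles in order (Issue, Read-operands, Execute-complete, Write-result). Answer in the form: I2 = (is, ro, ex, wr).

I2 = (2, 9, 11, 12)

c1: I1 issues→M0
c2: I1 reads · I2 issues→A1
c7: I1 exec-done
c8: I1 writes R5
c9: I2 reads
c11: I2 exec-done
c12: I2 writes R0
c13: I3 issues→A1
c14: I3 reads · I4 issues→A0
c15: I4 reads · I5 issues→M0
c16: I3 exec-done · I4 exec-done · I6 issues→M1
c17: I3 writes R1 · I4 writes R2
c18: I5 reads · I6 reads
c23: I5 exec-done · I6 exec-done
c24: I5 writes R6 · I6 writes R4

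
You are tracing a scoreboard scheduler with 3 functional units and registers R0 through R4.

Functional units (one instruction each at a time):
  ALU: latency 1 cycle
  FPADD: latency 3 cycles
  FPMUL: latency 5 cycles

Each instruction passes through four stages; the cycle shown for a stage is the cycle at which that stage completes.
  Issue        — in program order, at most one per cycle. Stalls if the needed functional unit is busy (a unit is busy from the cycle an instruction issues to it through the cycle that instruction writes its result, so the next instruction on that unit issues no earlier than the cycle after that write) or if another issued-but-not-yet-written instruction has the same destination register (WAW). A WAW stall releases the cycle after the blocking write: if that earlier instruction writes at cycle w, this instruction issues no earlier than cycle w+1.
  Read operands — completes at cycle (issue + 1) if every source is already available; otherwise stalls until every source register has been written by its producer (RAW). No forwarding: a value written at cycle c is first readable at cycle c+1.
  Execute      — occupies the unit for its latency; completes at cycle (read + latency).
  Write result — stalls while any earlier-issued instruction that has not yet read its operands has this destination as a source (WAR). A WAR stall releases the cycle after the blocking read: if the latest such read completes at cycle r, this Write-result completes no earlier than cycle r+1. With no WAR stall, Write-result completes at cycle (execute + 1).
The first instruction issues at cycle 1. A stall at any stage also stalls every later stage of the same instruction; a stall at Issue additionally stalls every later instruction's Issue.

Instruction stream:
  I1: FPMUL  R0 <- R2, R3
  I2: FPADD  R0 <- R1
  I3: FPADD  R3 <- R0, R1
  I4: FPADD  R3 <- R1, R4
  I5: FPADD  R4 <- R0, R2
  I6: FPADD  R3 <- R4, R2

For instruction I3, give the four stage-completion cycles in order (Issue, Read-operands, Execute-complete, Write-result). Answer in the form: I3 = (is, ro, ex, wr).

I3 = (15, 16, 19, 20)

[1] issue I1 (FPMUL)
[2] I1 read-ops
[7] I1 finished on FPMUL
[8] I1→R0
[9] issue I2 (FPADD)
[10] I2 read-ops
[13] I2 finished on FPADD
[14] I2→R0
[15] issue I3 (FPADD)
[16] I3 read-ops
[19] I3 finished on FPADD
[20] I3→R3
[21] issue I4 (FPADD)
[22] I4 read-ops
[25] I4 finished on FPADD
[26] I4→R3
[27] issue I5 (FPADD)
[28] I5 read-ops
[31] I5 finished on FPADD
[32] I5→R4
[33] issue I6 (FPADD)
[34] I6 read-ops
[37] I6 finished on FPADD
[38] I6→R3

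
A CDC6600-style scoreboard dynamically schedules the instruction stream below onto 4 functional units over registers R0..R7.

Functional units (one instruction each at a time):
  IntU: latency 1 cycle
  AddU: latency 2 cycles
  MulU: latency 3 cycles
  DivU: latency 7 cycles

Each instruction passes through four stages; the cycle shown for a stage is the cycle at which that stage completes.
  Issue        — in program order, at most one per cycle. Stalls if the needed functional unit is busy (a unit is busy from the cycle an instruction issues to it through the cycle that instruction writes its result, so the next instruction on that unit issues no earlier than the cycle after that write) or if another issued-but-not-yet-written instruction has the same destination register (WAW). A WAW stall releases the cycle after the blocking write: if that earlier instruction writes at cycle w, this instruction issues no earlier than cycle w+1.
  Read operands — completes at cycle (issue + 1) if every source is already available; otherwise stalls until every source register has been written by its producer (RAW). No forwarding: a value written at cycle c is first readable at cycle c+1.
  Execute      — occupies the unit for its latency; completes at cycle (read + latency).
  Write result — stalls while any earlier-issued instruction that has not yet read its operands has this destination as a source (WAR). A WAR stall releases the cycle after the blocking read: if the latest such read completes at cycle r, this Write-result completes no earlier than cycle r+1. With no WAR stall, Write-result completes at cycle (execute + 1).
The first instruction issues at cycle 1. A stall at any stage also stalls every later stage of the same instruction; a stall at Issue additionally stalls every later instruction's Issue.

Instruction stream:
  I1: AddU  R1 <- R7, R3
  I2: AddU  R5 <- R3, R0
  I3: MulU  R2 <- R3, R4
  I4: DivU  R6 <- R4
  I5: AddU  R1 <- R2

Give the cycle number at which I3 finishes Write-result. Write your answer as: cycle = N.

[I1] 1/2/4/5
[I2] 6/7/9/10  (struct: AddU busy until I1 writes@5)
[I3] 7/8/11/12
[I4] 8/9/16/17
[I5] 11/13/15/16  (struct: AddU busy until I2 writes@10; RAW R2: wait I3 write@12)

cycle = 12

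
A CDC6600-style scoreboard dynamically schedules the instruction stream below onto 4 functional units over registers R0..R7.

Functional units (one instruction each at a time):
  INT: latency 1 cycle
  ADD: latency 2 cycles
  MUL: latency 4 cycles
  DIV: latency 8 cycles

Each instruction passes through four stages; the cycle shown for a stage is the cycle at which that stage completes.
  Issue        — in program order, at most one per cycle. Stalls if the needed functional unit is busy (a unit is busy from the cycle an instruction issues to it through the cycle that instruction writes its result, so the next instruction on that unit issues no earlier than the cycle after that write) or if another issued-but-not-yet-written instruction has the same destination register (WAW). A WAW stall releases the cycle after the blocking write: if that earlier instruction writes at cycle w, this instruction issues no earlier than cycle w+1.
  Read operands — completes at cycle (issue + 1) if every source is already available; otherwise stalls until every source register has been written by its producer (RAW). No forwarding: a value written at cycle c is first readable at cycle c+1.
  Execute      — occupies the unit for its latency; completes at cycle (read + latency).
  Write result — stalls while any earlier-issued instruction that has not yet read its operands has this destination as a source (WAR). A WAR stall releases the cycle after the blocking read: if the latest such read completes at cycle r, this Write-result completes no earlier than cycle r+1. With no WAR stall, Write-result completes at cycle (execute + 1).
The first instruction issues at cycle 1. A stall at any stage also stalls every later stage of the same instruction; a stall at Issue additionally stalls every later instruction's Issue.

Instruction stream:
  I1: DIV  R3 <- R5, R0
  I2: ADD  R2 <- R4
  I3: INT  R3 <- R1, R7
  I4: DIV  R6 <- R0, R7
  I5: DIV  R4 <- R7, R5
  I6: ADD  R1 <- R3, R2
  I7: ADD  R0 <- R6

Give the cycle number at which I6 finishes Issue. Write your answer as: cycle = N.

t=1  I1 dispatched to DIV
t=2  I1 operands ready; I2 dispatched to ADD
t=3  I2 operands ready
t=5  I2 complete
t=6  R2←I2
t=10  I1 complete
t=11  R3←I1
t=12  I3 dispatched to INT
t=13  I3 operands ready; I4 dispatched to DIV
t=14  I3 complete; I4 operands ready
t=15  R3←I3
t=22  I4 complete
t=23  R6←I4
t=24  I5 dispatched to DIV
t=25  I5 operands ready; I6 dispatched to ADD
t=26  I6 operands ready
t=28  I6 complete
t=29  R1←I6
t=30  I7 dispatched to ADD
t=31  I7 operands ready
t=33  I5 complete; I7 complete
t=34  R4←I5; R0←I7

cycle = 25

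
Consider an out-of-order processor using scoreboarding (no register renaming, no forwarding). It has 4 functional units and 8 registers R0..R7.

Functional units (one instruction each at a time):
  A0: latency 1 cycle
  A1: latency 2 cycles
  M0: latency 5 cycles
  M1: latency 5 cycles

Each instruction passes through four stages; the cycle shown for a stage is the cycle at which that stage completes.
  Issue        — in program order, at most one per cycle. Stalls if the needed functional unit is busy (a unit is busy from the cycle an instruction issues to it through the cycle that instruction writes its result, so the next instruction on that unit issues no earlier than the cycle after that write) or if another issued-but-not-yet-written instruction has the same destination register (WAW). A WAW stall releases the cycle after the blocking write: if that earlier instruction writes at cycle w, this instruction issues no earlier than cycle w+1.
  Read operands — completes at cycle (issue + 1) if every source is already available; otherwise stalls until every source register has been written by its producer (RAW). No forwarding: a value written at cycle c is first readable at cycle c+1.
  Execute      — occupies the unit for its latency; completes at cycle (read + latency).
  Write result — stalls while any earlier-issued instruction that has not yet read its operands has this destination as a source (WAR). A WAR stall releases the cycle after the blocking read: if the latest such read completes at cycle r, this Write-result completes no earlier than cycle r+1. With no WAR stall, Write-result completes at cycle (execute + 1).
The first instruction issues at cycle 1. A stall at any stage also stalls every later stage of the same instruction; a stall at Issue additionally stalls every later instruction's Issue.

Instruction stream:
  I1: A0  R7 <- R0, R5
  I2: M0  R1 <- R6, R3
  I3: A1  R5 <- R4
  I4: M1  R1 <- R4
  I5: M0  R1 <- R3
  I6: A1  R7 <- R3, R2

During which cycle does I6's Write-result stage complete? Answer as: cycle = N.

cycle = 23

[I1] 1/2/3/4
[I2] 2/3/8/9
[I3] 3/4/6/7
[I4] 10/11/16/17  (WAW R1: wait I2 write@9)
[I5] 18/19/24/25  (WAW R1: wait I4 write@17)
[I6] 19/20/22/23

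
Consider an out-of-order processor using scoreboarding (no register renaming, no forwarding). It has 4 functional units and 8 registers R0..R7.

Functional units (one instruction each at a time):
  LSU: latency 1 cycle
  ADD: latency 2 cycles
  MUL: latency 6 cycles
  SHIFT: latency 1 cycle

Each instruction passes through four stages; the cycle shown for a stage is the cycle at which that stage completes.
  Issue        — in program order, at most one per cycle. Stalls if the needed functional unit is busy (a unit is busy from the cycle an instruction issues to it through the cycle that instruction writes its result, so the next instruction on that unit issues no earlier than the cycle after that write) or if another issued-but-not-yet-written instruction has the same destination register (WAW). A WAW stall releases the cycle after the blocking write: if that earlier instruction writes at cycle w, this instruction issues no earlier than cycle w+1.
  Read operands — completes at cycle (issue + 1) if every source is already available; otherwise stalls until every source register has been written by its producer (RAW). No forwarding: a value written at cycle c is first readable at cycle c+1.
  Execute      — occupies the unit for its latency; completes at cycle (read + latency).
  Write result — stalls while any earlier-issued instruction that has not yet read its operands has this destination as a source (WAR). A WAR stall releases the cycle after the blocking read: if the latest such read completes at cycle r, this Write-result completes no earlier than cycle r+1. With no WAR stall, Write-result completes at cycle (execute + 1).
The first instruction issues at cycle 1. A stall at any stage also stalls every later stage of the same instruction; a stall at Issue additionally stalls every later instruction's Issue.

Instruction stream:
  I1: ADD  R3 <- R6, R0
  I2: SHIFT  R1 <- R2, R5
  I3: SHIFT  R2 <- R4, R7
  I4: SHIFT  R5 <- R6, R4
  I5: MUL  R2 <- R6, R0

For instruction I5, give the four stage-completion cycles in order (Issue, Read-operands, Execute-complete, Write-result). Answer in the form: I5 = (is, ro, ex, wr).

I5 = (11, 12, 18, 19)

[I1] 1/2/4/5
[I2] 2/3/4/5
[I3] 6/7/8/9  (struct: SHIFT busy until I2 writes@5)
[I4] 10/11/12/13  (struct: SHIFT busy until I3 writes@9)
[I5] 11/12/18/19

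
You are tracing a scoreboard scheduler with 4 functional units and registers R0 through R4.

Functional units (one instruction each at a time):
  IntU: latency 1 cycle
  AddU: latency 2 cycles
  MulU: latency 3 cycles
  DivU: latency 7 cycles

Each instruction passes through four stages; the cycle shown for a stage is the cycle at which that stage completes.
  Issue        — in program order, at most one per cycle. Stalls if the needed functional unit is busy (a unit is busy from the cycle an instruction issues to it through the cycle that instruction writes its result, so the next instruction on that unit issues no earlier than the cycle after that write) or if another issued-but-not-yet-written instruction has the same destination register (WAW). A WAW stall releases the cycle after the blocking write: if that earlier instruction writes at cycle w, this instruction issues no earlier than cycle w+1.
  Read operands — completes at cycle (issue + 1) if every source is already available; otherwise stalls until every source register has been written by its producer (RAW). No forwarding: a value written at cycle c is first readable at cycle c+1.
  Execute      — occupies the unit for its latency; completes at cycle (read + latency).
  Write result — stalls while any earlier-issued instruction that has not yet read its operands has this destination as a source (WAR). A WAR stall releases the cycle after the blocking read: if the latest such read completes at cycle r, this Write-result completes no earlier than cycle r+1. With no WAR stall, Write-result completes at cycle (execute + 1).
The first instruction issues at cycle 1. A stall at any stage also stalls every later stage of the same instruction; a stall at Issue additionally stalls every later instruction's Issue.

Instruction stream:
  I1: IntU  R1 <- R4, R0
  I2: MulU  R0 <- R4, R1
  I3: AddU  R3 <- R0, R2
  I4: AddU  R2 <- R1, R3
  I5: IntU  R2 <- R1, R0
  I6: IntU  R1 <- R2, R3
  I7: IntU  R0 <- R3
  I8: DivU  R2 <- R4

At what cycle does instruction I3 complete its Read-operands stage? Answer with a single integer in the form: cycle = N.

cycle = 10

c1: issue I1 (IntU)
c2: I1 read-ops · issue I2 (MulU)
c3: I1 finished on IntU · issue I3 (AddU)
c4: I1→R1
c5: I2 read-ops
c8: I2 finished on MulU
c9: I2→R0
c10: I3 read-ops
c12: I3 finished on AddU
c13: I3→R3
c14: issue I4 (AddU)
c15: I4 read-ops
c17: I4 finished on AddU
c18: I4→R2
c19: issue I5 (IntU)
c20: I5 read-ops
c21: I5 finished on IntU
c22: I5→R2
c23: issue I6 (IntU)
c24: I6 read-ops
c25: I6 finished on IntU
c26: I6→R1
c27: issue I7 (IntU)
c28: I7 read-ops · issue I8 (DivU)
c29: I7 finished on IntU · I8 read-ops
c30: I7→R0
c36: I8 finished on DivU
c37: I8→R2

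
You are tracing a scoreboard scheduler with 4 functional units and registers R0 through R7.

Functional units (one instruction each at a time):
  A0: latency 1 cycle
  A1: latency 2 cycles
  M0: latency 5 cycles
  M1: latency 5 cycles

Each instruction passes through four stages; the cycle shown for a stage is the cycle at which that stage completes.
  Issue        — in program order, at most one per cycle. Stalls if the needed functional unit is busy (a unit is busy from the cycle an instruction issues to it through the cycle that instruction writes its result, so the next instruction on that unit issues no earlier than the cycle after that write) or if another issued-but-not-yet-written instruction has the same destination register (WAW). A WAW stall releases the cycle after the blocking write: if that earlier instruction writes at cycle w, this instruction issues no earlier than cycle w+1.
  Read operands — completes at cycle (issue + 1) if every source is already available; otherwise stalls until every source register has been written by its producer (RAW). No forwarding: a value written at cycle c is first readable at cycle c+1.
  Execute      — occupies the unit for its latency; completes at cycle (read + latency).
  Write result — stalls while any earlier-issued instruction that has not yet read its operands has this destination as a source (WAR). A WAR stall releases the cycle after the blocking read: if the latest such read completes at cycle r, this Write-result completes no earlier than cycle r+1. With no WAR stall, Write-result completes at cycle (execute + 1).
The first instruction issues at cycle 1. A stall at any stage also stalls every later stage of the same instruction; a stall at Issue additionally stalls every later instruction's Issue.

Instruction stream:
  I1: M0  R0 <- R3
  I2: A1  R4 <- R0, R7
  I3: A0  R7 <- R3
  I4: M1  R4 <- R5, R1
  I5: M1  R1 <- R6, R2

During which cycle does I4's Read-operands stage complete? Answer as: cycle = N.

cycle = 14

t=1  issue I1 (M0)
t=2  I1 read-ops; issue I2 (A1)
t=3  issue I3 (A0)
t=4  I3 read-ops
t=5  I3 finished on A0
t=7  I1 finished on M0
t=8  I1→R0
t=9  I2 read-ops
t=10  I3→R7
t=11  I2 finished on A1
t=12  I2→R4
t=13  issue I4 (M1)
t=14  I4 read-ops
t=19  I4 finished on M1
t=20  I4→R4
t=21  issue I5 (M1)
t=22  I5 read-ops
t=27  I5 finished on M1
t=28  I5→R1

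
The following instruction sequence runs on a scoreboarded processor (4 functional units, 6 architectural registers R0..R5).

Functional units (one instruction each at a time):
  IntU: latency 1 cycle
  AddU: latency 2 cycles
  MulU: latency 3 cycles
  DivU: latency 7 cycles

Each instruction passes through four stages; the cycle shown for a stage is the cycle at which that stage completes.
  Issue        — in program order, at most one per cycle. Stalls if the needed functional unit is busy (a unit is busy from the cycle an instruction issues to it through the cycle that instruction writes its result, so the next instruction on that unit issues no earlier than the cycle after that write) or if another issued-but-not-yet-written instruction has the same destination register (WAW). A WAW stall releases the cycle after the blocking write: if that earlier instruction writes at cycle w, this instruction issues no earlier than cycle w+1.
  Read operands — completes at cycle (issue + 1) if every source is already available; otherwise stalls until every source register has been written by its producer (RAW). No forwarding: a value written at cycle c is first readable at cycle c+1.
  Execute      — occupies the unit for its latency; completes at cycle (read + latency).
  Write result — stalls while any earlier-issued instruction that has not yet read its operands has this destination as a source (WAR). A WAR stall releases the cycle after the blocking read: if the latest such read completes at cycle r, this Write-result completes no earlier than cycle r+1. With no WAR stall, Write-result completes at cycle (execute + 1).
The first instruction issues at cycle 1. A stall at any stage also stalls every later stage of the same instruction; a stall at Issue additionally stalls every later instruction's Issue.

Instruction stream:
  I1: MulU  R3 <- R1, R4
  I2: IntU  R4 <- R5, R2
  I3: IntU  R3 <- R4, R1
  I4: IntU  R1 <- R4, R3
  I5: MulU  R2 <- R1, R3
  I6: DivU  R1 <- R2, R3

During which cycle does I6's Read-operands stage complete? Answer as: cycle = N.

cycle = 20

I1  is:1  ro:2  ex:5  wr:6
I2  is:2  ro:3  ex:4  wr:5
I3  is:7  ro:8  ex:9  wr:10  — WAW R3: wait I1 write@6
I4  is:11  ro:12  ex:13  wr:14  — struct: IntU busy until I3 writes@10
I5  is:12  ro:15  ex:18  wr:19  — RAW R1: wait I4 write@14
I6  is:15  ro:20  ex:27  wr:28  — WAW R1: wait I4 write@14, RAW R2: wait I5 write@19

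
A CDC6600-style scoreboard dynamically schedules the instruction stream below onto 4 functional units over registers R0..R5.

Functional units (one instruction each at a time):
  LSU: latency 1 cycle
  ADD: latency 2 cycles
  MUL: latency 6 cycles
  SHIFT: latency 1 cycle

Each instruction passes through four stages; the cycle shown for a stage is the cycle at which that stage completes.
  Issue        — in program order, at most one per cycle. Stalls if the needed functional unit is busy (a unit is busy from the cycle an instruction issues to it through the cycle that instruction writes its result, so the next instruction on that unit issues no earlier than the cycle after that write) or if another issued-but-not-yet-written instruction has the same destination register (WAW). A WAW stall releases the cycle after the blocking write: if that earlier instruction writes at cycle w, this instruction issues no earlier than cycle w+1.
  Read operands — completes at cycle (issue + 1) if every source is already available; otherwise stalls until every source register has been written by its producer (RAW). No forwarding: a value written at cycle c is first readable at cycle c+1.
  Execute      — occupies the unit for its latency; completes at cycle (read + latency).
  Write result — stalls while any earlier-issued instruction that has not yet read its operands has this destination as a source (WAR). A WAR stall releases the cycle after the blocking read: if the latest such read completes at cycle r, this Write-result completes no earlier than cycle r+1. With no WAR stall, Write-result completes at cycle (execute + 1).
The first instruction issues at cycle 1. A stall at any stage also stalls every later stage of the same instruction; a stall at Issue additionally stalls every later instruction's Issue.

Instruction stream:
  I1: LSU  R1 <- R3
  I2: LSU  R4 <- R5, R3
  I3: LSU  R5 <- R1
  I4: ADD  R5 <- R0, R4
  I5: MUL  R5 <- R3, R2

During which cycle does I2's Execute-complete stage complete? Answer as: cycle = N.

I1 -> (1, 2, 3, 4)
I2 -> (5, 6, 7, 8)  // struct: LSU busy until I1 writes@4
I3 -> (9, 10, 11, 12)  // struct: LSU busy until I2 writes@8
I4 -> (13, 14, 16, 17)  // WAW R5: wait I3 write@12
I5 -> (18, 19, 25, 26)  // WAW R5: wait I4 write@17

cycle = 7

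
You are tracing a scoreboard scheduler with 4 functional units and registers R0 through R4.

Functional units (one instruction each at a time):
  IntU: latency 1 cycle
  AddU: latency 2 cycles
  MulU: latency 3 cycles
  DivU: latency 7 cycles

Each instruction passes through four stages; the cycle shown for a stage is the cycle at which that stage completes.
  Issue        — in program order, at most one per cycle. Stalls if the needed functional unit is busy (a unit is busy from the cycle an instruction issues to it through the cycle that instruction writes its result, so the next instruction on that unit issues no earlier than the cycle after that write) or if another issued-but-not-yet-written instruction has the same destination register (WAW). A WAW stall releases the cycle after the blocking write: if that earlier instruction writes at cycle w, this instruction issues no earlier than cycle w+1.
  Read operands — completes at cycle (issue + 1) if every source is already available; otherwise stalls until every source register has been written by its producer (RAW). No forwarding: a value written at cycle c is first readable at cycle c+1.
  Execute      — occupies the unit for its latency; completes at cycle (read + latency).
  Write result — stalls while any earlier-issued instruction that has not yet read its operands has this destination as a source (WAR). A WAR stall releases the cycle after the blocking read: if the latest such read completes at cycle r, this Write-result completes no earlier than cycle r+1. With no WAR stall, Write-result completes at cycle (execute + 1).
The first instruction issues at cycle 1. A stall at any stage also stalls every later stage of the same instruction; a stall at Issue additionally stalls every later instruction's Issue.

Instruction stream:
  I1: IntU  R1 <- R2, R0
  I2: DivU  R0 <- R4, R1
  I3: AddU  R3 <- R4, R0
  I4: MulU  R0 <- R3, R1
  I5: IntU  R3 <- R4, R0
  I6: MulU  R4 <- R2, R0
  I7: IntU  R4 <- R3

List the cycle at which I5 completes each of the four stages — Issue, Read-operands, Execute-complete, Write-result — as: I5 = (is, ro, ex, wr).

I5 = (18, 23, 24, 25)

[I1] 1/2/3/4
[I2] 2/5/12/13  (RAW R1: wait I1 write@4)
[I3] 3/14/16/17  (RAW R0: wait I2 write@13)
[I4] 14/18/21/22  (WAW R0: wait I2 write@13; RAW R3: wait I3 write@17)
[I5] 18/23/24/25  (WAW R3: wait I3 write@17; RAW R0: wait I4 write@22)
[I6] 23/24/27/28  (struct: MulU busy until I4 writes@22)
[I7] 29/30/31/32  (WAW R4: wait I6 write@28)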